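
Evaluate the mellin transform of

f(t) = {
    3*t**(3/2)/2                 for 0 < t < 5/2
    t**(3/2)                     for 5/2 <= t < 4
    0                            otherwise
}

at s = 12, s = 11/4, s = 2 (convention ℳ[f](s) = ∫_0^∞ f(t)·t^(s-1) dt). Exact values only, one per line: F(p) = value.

F(12) = 1220703125*sqrt(10)/442368 + 268435456/27
F(11/4) = 625*2**(3/4)*5**(1/4)/272 + 1024*sqrt(2)/17
F(2) = 125*sqrt(10)/112 + 256/7

cuts at 5/2: linearity sums the 2 kernel integrals
∫ over [0, 5/2) of 3*t**(3/2)/2·t^(s-1) joins the sum
on [5/2, 4): add ∫ t**(3/2)·t^(s-1) dt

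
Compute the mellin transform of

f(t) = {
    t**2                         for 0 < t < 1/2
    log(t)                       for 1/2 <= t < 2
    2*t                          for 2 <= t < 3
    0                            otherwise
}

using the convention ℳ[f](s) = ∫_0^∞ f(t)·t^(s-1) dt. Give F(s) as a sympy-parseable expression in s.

(-16*2**(2*s)*s**2*(s + 2) + 4*2**(2*s)*s*(s + 1)*(s + 2)*log(2) - 4*2**(2*s)*(s + 1)*(s + 2) + 24*6**s*s**2*(s + 2) + s**2*(s + 1) + 4*s*(s + 1)*(s + 2)*log(2) + 4*(s + 1)*(s + 2))/(4*2**s*s**2*(s + 1)*(s + 2))
  Re(s) > -2

the 3 pieces separated at 1/2, 2 each add one integral
∫ t**2·t^(s-1) over [0, 1/2)
between 1/2 and 2 the integrand is log(t)·t^(s-1)
∫ 2*t·t^(s-1) over [2, 3)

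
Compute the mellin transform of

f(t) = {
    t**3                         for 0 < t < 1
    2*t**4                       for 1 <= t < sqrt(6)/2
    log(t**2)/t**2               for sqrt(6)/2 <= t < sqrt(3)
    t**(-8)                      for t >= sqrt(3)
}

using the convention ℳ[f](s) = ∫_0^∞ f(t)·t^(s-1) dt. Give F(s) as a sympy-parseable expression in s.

invert the power substitution to get t**(3/2) on [0, 1); 2*t**2 on [1, 3/2); log(t)/t on [3/2, 3); …
cuts at 1, sqrt(6)/2, sqrt(3): linearity sums the 4 kernel integrals
∫ over [0, 1) of t**3·t^(s-1) joins the sum
∫ 2*t**4·t^(s-1) over [1, sqrt(6)/2)
on [sqrt(6)/2, sqrt(3)): add ∫ log(t**2)/t**2·t^(s-1) dt
∫ over [sqrt(3), ∞) of t**(-8)·t^(s-1) joins the sum

(324*2**(s/2)*(s/2 - 4)*(s/2 + 2)*(s**2/4 - s + 1) - 324*2**(s/2)*(s/2 - 4)*(s + 3)*(s**2/4 - s + 1) - 54*3**(s/2)*s*(s/2 - 4)*(s/2 + 2)*(s + 3)*log(3) + 54*3**(s/2)*s*(s/2 - 4)*(s/2 + 2)*(s + 3)*log(2) - 108*3**(s/2)*(s/2 - 4)*(s/2 + 2)*(s + 3)*log(2) + 108*3**(s/2)*(s/2 - 4)*(s/2 + 2)*(s + 3) + 108*3**(s/2)*(s/2 - 4)*(s/2 + 2)*(s + 3)*log(3) + 729*3**(s/2)*(s/2 - 4)*(s + 3)*(s**2/4 - s + 1) + 27*6**(s/2)*s*(s/2 - 4)*(s/2 + 2)*(s + 3)*log(3) - 54*6**(s/2)*(s/2 - 4)*(s/2 + 2)*(s + 3)*log(3) - 54*6**(s/2)*(s/2 - 4)*(s/2 + 2)*(s + 3) - 2*6**(s/2)*(s/2 + 2)*(s + 3)*(s**2/4 - s + 1))/(324*2**(s/2)*(s/2 - 4)*(s/2 + 2)*(s + 3)*(s**2/4 - s + 1))
  -3 < Re(s) < 8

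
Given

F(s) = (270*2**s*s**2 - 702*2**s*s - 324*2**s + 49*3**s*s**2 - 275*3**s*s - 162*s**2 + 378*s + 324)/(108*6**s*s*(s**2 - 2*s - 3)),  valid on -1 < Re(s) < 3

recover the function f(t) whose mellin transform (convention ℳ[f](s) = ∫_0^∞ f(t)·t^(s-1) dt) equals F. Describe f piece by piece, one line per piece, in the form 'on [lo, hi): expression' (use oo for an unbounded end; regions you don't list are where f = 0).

on [0, 1/6): 3*t
on [1/6, 1/3): 6*t + 1
on [1/3, 1/2): 3*t/2
on [1/2, oo): 1/(27*t**3)

remove the common scale on t first: t on [0, 1/2); 2*t + 1 on [1/2, 1); t/2 on [1, 3/2); …
linearity at 1/6, 1/3, 1/2 turns ℳ[f](s) into 4 summed integrals
segment 0 to 1/6 holds 3*t; add its integral
the [1/6, 1/3) slice contributes ∫ (6*t + 1)·t^(s-1) dt
segment [1/3, 1/2) carries 3*t/2; integrate it
for t in [1/2, ∞): the term is ∫ 1/(27*t**3)·t^(s-1)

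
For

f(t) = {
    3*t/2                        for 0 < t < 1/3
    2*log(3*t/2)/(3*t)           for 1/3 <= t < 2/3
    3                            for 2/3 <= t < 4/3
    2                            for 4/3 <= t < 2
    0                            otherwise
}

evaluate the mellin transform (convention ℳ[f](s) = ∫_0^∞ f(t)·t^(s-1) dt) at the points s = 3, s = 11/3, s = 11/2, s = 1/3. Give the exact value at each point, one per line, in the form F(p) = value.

reversing the common scale on t: t on [0, 1/2); log(t)/t on [1/2, 1); 3 on [1, 2); …
slice at 1/3, 2/3, 4/3, transform all 4 pieces, and sum them
segment 0 to 1/3 holds 3*t/2; add its integral
∫ over [1/3, 2/3) of 2*log(3*t/2)/(3*t)·t^(s-1) joins the sum
for t in [2/3, 4/3): the term is ∫ 3·t^(s-1)
∫ over [4/3, 2) of 2·t^(s-1) joins the sum

F(3) = log(2)/27 + 3743/648
F(11/3) = 3**(1/3)*(-6300*2**(2/3) + 319 + 616*log(2) + 28672*2**(1/3) + 96768*6**(2/3))/66528
F(11/2) = sqrt(3)*(-220480*sqrt(2) + 5148*log(2) + 4315123 + 32752512*sqrt(6))/8444007
F(1/3) = 3**(2/3)*(-30*2**(1/3) - 8*log(2) + 8*2**(2/3) + 13 + 16*6**(1/3))/8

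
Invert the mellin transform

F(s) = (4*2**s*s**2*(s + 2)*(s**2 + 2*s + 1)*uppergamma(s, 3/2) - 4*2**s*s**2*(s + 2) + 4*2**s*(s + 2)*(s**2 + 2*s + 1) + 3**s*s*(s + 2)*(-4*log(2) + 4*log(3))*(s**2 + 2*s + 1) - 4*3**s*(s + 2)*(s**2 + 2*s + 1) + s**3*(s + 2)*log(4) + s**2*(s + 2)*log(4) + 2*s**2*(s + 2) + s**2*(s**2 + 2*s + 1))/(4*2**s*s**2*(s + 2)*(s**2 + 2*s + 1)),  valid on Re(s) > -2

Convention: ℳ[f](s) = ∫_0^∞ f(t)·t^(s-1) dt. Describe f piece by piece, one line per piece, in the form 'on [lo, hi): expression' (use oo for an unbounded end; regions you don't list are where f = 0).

integrate the 4 segments split at 1/2, 1, 3/2, then add the results
over [0, 1/2), the kernel integral of t**2 enters the sum
∫ t*log(t)·t^(s-1) over [1/2, 1)
on [1, 3/2): add ∫ log(t)·t^(s-1) dt
over [3/2, ∞), the kernel integral of exp(-t) enters the sum

on [0, 1/2): t**2
on [1/2, 1): t*log(t)
on [1, 3/2): log(t)
on [3/2, oo): exp(-t)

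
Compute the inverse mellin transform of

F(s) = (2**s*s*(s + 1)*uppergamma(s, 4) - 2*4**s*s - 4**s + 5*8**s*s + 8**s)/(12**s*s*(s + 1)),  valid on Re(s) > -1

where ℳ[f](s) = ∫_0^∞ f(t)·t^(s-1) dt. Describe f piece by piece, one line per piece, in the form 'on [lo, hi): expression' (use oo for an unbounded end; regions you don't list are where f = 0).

strip the common scale on t: t on [0, 1); 2*t + 1 on [1, 2); exp(-2*t) on [2, ∞)
f breaks at 1/3, 2/3 into 3 integrals to sum
segment 0 to 1/3 holds 3*t; add its integral
segment 1/3 to 2/3 holds (6*t + 1); add its integral
segment 2/3 to ∞ holds exp(-6*t); add its integral

on [0, 1/3): 3*t
on [1/3, 2/3): 6*t + 1
on [2/3, oo): exp(-6*t)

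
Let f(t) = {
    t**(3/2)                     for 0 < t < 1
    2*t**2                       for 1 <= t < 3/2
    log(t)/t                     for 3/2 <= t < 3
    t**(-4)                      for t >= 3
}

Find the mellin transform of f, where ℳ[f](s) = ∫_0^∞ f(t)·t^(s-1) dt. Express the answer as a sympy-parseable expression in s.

(324*2**s*(s - 4)*(s + 2)*(s**2 - 2*s + 1) - 324*2**s*(s - 4)*(2*s + 3)*(s**2 - 2*s + 1) - 108*3**s*s*(s - 4)*(s + 2)*(2*s + 3)*log(3) + 108*3**s*s*(s - 4)*(s + 2)*(2*s + 3)*log(2) - 108*3**s*(s - 4)*(s + 2)*(2*s + 3)*log(2) + 108*3**s*(s - 4)*(s + 2)*(2*s + 3) + 108*3**s*(s - 4)*(s + 2)*(2*s + 3)*log(3) + 729*3**s*(s - 4)*(2*s + 3)*(s**2 - 2*s + 1) + 54*6**s*s*(s - 4)*(s + 2)*(2*s + 3)*log(3) - 54*6**s*(s - 4)*(s + 2)*(2*s + 3)*log(3) - 54*6**s*(s - 4)*(s + 2)*(2*s + 3) - 2*6**s*(s + 2)*(2*s + 3)*(s**2 - 2*s + 1))/(162*2**s*(s - 4)*(s + 2)*(2*s + 3)*(s**2 - 2*s + 1))
  -3/2 < Re(s) < 4

linearity at 1, 3/2, 3 turns ℳ[f](s) into 4 summed integrals
the [0, 1) slice contributes ∫ t**(3/2)·t^(s-1) dt
[1, 3/2) adds the kernel integral of 2*t**2
on [3/2, 3) integrate f = log(t)/t against the kernel
[3, ∞) adds the kernel integral of t**(-4)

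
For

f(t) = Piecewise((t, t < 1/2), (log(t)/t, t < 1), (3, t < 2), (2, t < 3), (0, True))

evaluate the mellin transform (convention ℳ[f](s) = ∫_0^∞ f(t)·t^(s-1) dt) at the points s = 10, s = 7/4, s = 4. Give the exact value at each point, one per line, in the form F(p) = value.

summing 4 kernel integrals split by 1/2, 1, 2 yields ℳ[f](s)
on [0, 1/2): add ∫ t·t^(s-1) dt
on [1/2, 1): add ∫ log(t)/t·t^(s-1) dt
segment [1, 2) carries 3; integrate it
piece [2, 3): integrate 2 against the kernel

F(10) = log(2)/4608 + 108682157681/9123840
F(7/4) = 2**(1/4)*(-2420*2**(3/4) + 924*log(2) + 1295 + 1584*sqrt(2) + 2376*6**(3/4))/1386
F(4) = log(2)/24 + 62869/1440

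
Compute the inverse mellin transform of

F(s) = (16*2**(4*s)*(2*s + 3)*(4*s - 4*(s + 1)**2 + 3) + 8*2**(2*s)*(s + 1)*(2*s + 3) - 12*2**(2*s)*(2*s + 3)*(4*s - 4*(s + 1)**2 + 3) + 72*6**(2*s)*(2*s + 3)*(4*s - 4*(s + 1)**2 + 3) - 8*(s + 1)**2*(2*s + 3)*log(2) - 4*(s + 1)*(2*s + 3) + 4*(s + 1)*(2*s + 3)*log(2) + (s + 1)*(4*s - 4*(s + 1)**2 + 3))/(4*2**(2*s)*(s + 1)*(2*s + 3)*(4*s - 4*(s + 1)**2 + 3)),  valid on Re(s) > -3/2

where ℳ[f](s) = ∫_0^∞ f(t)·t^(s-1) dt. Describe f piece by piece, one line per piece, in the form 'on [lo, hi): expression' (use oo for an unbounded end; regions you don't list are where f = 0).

on [0, 1/4): t**(3/2)
on [1/4, 1): sqrt(t)*log(sqrt(t))
on [1, 4): 3*t
on [4, 9): 2*t

undo the power substitution: t**3 on [0, 1/2); t*log(t) on [1/2, 1); 3*t**2 on [1, 2); …
back out the shared t-power: t on [0, 1/2); log(t)/t on [1/2, 1); 3 on [1, 2); …
f breaks at 1/4, 1, 4 into 4 integrals to sum
piece [0, 1/4): integrate t**(3/2) against the kernel
∫ sqrt(t)*log(sqrt(t))·t^(s-1) over [1/4, 1)
the [1, 4) slice contributes ∫ 3*t·t^(s-1) dt
on [4, 9) integrate f = 2*t against the kernel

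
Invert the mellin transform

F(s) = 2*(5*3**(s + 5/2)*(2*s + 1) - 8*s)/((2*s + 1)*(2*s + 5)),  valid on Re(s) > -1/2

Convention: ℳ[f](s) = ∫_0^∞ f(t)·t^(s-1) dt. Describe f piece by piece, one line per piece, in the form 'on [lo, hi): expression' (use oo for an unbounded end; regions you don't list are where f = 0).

on [0, 1): sqrt(t)
on [1, 3): 5*t**(5/2)

linearity at 1 turns ℳ[f](s) into 2 summed integrals
segment [0, 1) carries sqrt(t); integrate it
over [1, 3), the kernel integral of 5*t**(5/2) enters the sum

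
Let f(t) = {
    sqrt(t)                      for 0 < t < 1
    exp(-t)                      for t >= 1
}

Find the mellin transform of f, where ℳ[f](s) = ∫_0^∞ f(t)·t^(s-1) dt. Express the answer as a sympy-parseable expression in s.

summing 2 kernel integrals split by 1 yields ℳ[f](s)
for t in [0, 1): the term is ∫ sqrt(t)·t^(s-1)
piece [1, ∞): integrate exp(-t) against the kernel

((2*s + 1)*uppergamma(s, 1) + 2)/(2*s + 1)
  Re(s) > -1/2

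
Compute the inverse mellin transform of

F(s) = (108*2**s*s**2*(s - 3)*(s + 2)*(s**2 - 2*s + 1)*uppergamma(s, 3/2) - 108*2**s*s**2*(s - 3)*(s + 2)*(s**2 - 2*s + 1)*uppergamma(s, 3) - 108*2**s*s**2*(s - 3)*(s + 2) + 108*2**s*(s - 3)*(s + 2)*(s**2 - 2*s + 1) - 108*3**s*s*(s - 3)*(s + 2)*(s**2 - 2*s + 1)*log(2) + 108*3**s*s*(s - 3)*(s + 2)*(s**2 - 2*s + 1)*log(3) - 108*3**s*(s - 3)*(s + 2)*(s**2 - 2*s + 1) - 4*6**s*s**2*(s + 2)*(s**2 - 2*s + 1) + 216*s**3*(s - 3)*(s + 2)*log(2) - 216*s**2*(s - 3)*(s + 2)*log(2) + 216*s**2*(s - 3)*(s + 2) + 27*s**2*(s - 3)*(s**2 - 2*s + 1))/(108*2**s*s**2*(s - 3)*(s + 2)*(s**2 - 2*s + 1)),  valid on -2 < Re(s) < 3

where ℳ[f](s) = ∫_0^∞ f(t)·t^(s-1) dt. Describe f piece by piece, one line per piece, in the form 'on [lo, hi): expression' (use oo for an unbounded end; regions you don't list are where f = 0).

on [0, 1/2): t**2
on [1/2, 1): log(t)/t
on [1, 3/2): log(t)
on [3/2, 3): exp(-t)
on [3, oo): t**(-3)

treat the 5 regions marked off by 1/2, 1, 3/2, 3 separately and sum
segment [0, 1/2) carries t**2; integrate it
segment 1/2 to 1 holds log(t)/t; add its integral
on [1, 3/2): add ∫ log(t)·t^(s-1) dt
∫ exp(-t)·t^(s-1) over [3/2, 3)
for t in [3, ∞): the term is ∫ t**(-3)·t^(s-1)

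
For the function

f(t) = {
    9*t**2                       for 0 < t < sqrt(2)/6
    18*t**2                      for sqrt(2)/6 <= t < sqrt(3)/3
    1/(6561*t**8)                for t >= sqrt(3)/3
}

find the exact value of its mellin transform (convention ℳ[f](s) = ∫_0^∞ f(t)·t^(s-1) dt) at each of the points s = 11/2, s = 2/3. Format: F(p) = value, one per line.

F(11/2) = -2**(1/4)*sqrt(3)/87480 + 326*3**(1/4)/10935
F(2/3) = 2**(2/3)*3**(1/3)*(-891 + 10700*6**(1/3))/28512

the common scale on t comes off first: t**2 on [0, sqrt(2)/2); 2*t**2 on [sqrt(2)/2, sqrt(3)); t**(-8) on [sqrt(3), ∞)
reversing the power substitution: t on [0, 1/2); 2*t on [1/2, 3); t**(-4) on [3, ∞)
breakpoints sqrt(2)/6, sqrt(3)/3: one integral from each of the 3 segments
for t in [0, sqrt(2)/6): the term is ∫ 9*t**2·t^(s-1)
segment [sqrt(2)/6, sqrt(3)/3) carries 18*t**2; integrate it
for t in [sqrt(3)/3, ∞): the term is ∫ 1/(6561*t**8)·t^(s-1)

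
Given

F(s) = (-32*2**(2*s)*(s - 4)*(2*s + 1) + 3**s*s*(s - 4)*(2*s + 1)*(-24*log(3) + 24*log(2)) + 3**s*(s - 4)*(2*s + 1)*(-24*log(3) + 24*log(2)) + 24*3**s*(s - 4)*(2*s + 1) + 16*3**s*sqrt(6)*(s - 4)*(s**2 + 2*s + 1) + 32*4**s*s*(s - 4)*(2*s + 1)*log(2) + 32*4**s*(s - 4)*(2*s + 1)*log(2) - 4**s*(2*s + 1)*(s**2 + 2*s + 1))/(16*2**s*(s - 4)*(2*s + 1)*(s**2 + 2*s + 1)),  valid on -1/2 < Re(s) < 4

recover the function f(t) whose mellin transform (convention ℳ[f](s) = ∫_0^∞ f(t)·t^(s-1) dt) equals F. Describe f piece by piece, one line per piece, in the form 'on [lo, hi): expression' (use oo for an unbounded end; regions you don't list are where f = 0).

breakpoints 3/2, 2: one integral from each of the 3 segments
∫ over [0, 3/2) of sqrt(t)·t^(s-1) joins the sum
∫ t*log(t)·t^(s-1) over [3/2, 2)
[2, ∞) adds the kernel integral of t**(-4)

on [0, 3/2): sqrt(t)
on [3/2, 2): t*log(t)
on [2, oo): t**(-4)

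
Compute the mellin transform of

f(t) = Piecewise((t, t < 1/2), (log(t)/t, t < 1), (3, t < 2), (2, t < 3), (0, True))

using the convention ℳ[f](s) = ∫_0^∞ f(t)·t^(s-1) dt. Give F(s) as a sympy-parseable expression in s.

treat the 4 regions marked off by 1/2, 1, 2 separately and sum
[0, 1/2) adds the kernel integral of t
the [1/2, 1) slice contributes ∫ log(t)/t·t^(s-1) dt
segment [1, 2) carries 3; integrate it
∫ over [2, 3) of 2·t^(s-1) joins the sum

(2*2**(2*s)*(s + 1)*(s**2 - 2*s + 1) - 2*2**s*s*(s + 1) - 6*2**s*(s + 1)*(s**2 - 2*s + 1) + 4*6**s*(s + 1)*(s**2 - 2*s + 1) + 4*s**2*(s + 1)*log(2) - 4*s*(s + 1)*log(2) + 4*s*(s + 1) + s*(s**2 - 2*s + 1))/(2*2**s*s*(s + 1)*(s**2 - 2*s + 1))
  Re(s) > -1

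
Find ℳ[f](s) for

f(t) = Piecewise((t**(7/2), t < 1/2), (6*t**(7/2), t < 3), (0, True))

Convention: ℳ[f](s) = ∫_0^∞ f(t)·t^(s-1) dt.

slice at 1/2, transform all 2 pieces, and sum them
∫ over [0, 1/2) of t**(7/2)·t^(s-1) joins the sum
∫ 6*t**(7/2)·t^(s-1) over [1/2, 3)

2*(-5*2**(-s - 7/2) + 6*3**(s + 7/2))/(2*s + 7)
  Re(s) > -7/2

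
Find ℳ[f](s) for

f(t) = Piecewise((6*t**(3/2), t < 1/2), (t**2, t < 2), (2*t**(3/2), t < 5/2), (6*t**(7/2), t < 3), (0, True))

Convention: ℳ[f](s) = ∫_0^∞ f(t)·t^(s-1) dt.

integrate the 4 segments split at 1/2, 2, 5/2, then add the results
piece [0, 1/2): integrate 6*t**(3/2) against the kernel
piece [1/2, 2): integrate t**2 against the kernel
segment 2 to 5/2 holds 2*t**(3/2); add its integral
piece [5/2, 3): integrate 6*t**(7/2) against the kernel

(-2**(-s - 2)*(2*s + 3)*(2*s + 7) + 12*2**(-s - 3/2)*(s + 2)*(2*s + 7) - 4*2**(s + 3/2)*(s + 2)*(2*s + 7) + 2**(s + 2)*(2*s + 3)*(2*s + 7) + 12*3**(s + 7/2)*(s + 2)*(2*s + 3) + 4*(5/2)**(s + 3/2)*(s + 2)*(2*s + 7) - 12*(5/2)**(s + 7/2)*(s + 2)*(2*s + 3))/((s + 2)*(2*s + 3)*(2*s + 7))
  Re(s) > -3/2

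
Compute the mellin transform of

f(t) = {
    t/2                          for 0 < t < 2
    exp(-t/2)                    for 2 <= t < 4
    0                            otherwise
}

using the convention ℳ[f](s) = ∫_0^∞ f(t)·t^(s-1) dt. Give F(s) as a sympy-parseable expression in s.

2**s*((s + 1)*uppergamma(s, 1) - (s + 1)*uppergamma(s, 2) + 1)/(s + 1)
  Re(s) > -1

peel off the common scale on t: t on [0, 1); exp(-t) on [1, 2)
treat the 2 regions marked off by 2 separately and sum
segment 0 to 2 holds t/2; add its integral
between 2 and 4 the integrand is exp(-t/2)·t^(s-1)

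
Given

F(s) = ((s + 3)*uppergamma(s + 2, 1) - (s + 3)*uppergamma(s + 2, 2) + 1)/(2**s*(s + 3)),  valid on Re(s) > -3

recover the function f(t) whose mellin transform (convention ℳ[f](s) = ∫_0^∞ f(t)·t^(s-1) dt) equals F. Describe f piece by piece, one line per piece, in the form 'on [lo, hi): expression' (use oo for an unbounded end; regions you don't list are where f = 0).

remove the common scale on t first: t**3 on [0, 1); t**2*exp(-t) on [1, 2)
invert the shared t-power to get t**2 on [0, 1); t*exp(-t) on [1, 2)
undo the shared t-power: t on [0, 1); exp(-t) on [1, 2)
treat the 2 regions marked off by 1/2 separately and sum
over [0, 1/2), the kernel integral of 8*t**3 enters the sum
∫ over [1/2, 1) of 4*t**2*exp(-2*t)·t^(s-1) joins the sum

on [0, 1/2): 8*t**3
on [1/2, 1): 4*t**2*exp(-2*t)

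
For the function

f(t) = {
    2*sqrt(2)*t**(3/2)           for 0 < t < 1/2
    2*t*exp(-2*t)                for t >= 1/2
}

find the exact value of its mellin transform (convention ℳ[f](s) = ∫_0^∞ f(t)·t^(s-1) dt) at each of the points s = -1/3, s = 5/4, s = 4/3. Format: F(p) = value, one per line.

F(-1/3) = 2**(1/3)*(uppergamma(2/3, 1) + 6/7)
F(5/4) = 2**(3/4)*(4 + 11*uppergamma(9/4, 1))/44
F(4/3) = 2**(2/3)*(6 + 17*uppergamma(7/3, 1))/68

back out the common scale on t: t**(3/2) on [0, 1); t*exp(-t) on [1, ∞)
strip the shared t-power: sqrt(t) on [0, 1); exp(-t) on [1, ∞)
along the cuts 1/2, ℳ[f](s) splits into 2 integrals
segment 0 to 1/2 holds 2*sqrt(2)*t**(3/2); add its integral
on [1/2, ∞) integrate f = 2*t*exp(-2*t) against the kernel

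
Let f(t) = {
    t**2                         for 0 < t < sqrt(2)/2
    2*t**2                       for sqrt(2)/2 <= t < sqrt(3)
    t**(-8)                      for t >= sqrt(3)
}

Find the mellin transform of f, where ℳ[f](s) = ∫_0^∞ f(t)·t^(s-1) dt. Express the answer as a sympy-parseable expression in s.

(sqrt(2)/2)**s*(972*6**(s/2)*(s - 8) - 2*6**(s/2)*(s + 2) - 81*s + 648)/(162*(s - 8)*(s + 2))
  -2 < Re(s) < 8

undo the power substitution: t on [0, 1/2); 2*t on [1/2, 3); t**(-4) on [3, ∞)
f breaks at sqrt(2)/2, sqrt(3) into 3 integrals to sum
on [0, sqrt(2)/2) integrate f = t**2 against the kernel
∫ 2*t**2·t^(s-1) over [sqrt(2)/2, sqrt(3))
∫ t**(-8)·t^(s-1) over [sqrt(3), ∞)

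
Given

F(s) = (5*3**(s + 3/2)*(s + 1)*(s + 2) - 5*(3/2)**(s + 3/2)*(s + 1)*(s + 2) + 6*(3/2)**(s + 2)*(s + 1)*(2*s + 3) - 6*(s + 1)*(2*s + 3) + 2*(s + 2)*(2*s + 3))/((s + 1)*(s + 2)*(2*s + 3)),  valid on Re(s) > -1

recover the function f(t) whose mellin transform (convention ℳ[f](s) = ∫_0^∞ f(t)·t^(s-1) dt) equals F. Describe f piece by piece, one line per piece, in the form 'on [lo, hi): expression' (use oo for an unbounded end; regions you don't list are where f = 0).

integrate the 3 segments split at 1, 3/2, then add the results
the [0, 1) slice contributes ∫ 2*t·t^(s-1) dt
segment 1 to 3/2 holds 6*t**2; add its integral
∫ 5*t**(3/2)/2·t^(s-1) over [3/2, 3)

on [0, 1): 2*t
on [1, 3/2): 6*t**2
on [3/2, 3): 5*t**(3/2)/2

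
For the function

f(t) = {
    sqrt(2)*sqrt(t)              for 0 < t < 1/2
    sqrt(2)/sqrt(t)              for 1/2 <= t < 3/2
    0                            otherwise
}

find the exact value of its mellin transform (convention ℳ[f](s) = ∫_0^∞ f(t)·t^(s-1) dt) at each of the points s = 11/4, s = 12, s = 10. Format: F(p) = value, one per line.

strip the common scale on t: sqrt(t) on [0, 1); 2/sqrt(t) on [1, 3)
invert the shared t-power to get t**(3/2) on [0, 1); 2*sqrt(t) on [1, 3)
the 2 pieces separated at 1/2 each add one integral
piece [0, 1/2): integrate sqrt(2)*sqrt(t) against the kernel
over [1/2, 3/2), the kernel integral of sqrt(2)/sqrt(t) enters the sum

F(11/4) = -17*2**(1/4)/234 + 6**(1/4)
F(12) = -27/1177600 + 177147*sqrt(3)/23552
F(10) = -23/204288 + 19683*sqrt(3)/4864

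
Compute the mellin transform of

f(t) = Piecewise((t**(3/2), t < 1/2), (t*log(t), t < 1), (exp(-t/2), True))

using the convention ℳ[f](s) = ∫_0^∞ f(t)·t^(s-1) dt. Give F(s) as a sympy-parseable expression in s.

breakpoints 1/2, 1: one integral from each of the 3 segments
∫ over [0, 1/2) of t**(3/2)·t^(s-1) joins the sum
for t in [1/2, 1): the term is ∫ t*log(t)·t^(s-1)
over [1, ∞), the kernel integral of exp(-t/2) enters the sum

(2*2**(2*s)*(2*s + 3)*(s**2 + 2*s + 1)*uppergamma(s, 1/2) - 2*2**s*(2*s + 3) + s*(2*s + 3)*log(2) + 2*s + (2*s + 3)*log(2) + sqrt(2)*(s**2 + 2*s + 1) + 3)/(2*2**s*(2*s + 3)*(s**2 + 2*s + 1))
  Re(s) > -3/2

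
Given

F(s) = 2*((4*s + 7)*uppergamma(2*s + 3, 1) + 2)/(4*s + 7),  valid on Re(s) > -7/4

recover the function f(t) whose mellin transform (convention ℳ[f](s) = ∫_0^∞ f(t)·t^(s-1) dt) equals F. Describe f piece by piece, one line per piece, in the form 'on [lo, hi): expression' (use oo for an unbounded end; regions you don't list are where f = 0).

strip the shared t-power: t**(3/4) on [0, 1); sqrt(t)*exp(-sqrt(t)) on [1, ∞)
remove the shared t-power first: t**(1/4) on [0, 1); exp(-sqrt(t)) on [1, ∞)
the power substitution comes off first: sqrt(t) on [0, 1); exp(-t) on [1, ∞)
linearity at 1 turns ℳ[f](s) into 2 summed integrals
segment 0 to 1 holds t**(7/4); add its integral
on [1, ∞): add ∫ t**(3/2)*exp(-sqrt(t))·t^(s-1) dt

on [0, 1): t**(7/4)
on [1, oo): t**(3/2)*exp(-sqrt(t))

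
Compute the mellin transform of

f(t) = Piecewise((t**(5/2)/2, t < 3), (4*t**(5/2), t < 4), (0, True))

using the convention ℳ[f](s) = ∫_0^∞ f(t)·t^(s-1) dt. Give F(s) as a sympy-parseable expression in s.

(2**(2*s + 8) - 7*3**(s + 5/2))/(2*s + 5)
  Re(s) > -5/2

linearity at 3 turns ℳ[f](s) into 2 summed integrals
segment [0, 3) carries t**(5/2)/2; integrate it
for t in [3, 4): the term is ∫ 4*t**(5/2)·t^(s-1)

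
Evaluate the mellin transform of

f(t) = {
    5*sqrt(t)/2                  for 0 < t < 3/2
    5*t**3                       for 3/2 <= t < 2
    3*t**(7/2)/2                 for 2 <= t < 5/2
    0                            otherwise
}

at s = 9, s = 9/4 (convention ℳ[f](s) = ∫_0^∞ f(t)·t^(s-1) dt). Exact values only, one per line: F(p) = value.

the 3 pieces separated at 3/2, 2 each add one integral
segment [0, 3/2) carries 5*sqrt(t)/2; integrate it
on [3/2, 2): add ∫ 5*t**3·t^(s-1) dt
for t in [2, 5/2): the term is ∫ 3*t**(7/2)/2·t^(s-1)

F(9) = -12288*sqrt(2)/25 + 98415*sqrt(6)/19456 + 81228875/49152 + 29296875*sqrt(10)/8192
F(9/4) = 2**(1/4)*(-1419264*sqrt(2) - 614790*sqrt(2)*3**(1/4) + 173880*3**(3/4) + 5181440 + 2165625*5**(3/4))/170016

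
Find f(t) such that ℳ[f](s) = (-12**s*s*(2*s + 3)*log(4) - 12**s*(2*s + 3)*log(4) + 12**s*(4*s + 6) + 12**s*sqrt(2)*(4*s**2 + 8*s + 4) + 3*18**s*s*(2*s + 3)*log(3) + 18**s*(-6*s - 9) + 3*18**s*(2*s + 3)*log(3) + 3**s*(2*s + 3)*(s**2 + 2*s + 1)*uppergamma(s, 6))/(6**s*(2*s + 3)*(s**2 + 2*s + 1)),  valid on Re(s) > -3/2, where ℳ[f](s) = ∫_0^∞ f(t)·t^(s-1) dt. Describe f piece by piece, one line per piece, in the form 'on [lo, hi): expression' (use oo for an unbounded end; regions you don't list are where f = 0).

breakpoints 2, 3: one integral from each of the 3 segments
on [0, 2): add ∫ t**(3/2)·t^(s-1) dt
for t in [2, 3): the term is ∫ t*log(t)·t^(s-1)
on [3, ∞): add ∫ exp(-2*t)·t^(s-1) dt

on [0, 2): t**(3/2)
on [2, 3): t*log(t)
on [3, oo): exp(-2*t)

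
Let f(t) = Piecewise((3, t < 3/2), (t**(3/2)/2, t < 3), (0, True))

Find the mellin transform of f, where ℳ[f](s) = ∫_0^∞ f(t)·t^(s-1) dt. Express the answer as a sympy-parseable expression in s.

(3**(s + 3/2)*s + 3*(3/2)**s*(2*s + 3) - (3/2)**(s + 3/2)*s)/(s*(2*s + 3))
  Re(s) > 0

treat the 2 regions marked off by 3/2 separately and sum
piece [0, 3/2): integrate 3 against the kernel
∫ t**(3/2)/2·t^(s-1) over [3/2, 3)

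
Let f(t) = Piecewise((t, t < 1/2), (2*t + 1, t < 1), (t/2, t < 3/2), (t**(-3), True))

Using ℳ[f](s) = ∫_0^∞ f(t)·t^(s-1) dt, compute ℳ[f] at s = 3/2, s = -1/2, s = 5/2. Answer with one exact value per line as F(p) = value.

F(3/2) = -13*sqrt(2)/60 + 403*sqrt(6)/1080 + 19/15
F(-1/2) = 1 + 599*sqrt(6)/1134 + sqrt(2)
F(5/2) = -19*sqrt(2)/280 + 29/35 + 305*sqrt(6)/336

along the cuts 1/2, 1, 3/2, ℳ[f](s) splits into 4 integrals
for t in [0, 1/2): the term is ∫ t·t^(s-1)
segment [1/2, 1) carries (2*t + 1); integrate it
∫ over [1, 3/2) of t/2·t^(s-1) joins the sum
the [3/2, ∞) slice contributes ∫ t**(-3)·t^(s-1) dt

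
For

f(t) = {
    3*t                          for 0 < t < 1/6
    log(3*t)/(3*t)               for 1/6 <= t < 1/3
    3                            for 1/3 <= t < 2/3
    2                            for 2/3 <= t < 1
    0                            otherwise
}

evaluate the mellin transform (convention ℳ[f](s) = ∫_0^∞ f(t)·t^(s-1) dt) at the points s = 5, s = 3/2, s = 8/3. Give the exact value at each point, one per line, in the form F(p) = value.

reversing the common scale on t: t on [0, 1/2); log(t)/t on [1/2, 1); 3 on [1, 2); …
slice at 1/6, 1/3, 2/3, transform all 4 pieces, and sum them
[0, 1/6) adds the kernel integral of 3*t
for t in [1/6, 1/3): the term is ∫ log(3*t)/(3*t)·t^(s-1)
between 1/3 and 2/3 the integrand is 3·t^(s-1)
over [2/3, 1), the kernel integral of 2 enters the sum

F(5) = log(2)/15552 + 79061/186624
F(3/2) = sqrt(6)*(-180*sqrt(2) + 60*log(2) + 203 + 120*sqrt(6))/540
F(8/3) = 6**(1/3)*(-1089*2**(2/3) + 220*log(2) + 157 + 2200*2**(1/3) + 4950*6**(2/3))/39600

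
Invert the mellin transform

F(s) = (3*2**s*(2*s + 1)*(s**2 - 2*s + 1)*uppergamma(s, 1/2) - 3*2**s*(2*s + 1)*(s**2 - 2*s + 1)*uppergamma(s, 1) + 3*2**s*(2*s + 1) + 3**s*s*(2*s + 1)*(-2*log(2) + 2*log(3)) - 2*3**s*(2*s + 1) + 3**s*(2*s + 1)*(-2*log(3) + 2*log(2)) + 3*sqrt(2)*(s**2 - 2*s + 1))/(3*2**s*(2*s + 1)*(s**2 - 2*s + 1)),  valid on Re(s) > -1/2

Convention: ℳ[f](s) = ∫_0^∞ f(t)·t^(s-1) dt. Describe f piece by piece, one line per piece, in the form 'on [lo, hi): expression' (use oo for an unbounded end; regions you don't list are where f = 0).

cuts at 1/2, 1: linearity sums the 3 kernel integrals
[0, 1/2) adds the kernel integral of sqrt(t)
segment [1/2, 1) carries exp(-t); integrate it
[1, 3/2) adds the kernel integral of log(t)/t

on [0, 1/2): sqrt(t)
on [1/2, 1): exp(-t)
on [1, 3/2): log(t)/t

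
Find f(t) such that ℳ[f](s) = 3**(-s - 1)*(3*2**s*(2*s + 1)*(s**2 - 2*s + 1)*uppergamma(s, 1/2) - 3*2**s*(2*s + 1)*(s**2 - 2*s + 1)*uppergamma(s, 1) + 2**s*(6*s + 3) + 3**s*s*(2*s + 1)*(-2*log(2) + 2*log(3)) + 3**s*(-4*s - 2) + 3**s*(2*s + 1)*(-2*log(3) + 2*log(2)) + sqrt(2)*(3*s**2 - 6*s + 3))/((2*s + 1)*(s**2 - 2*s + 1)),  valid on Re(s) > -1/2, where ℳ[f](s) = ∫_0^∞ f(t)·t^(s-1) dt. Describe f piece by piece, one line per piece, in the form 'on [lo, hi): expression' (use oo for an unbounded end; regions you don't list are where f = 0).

the common scale on t comes off first: sqrt(t) on [0, 1/2); exp(-t) on [1/2, 1); log(t)/t on [1, 3/2)
slice at 1/3, 2/3, transform all 3 pieces, and sum them
∫ sqrt(6)*sqrt(t)/2·t^(s-1) over [0, 1/3)
the [1/3, 2/3) slice contributes ∫ exp(-3*t/2)·t^(s-1) dt
the [2/3, 1) slice contributes ∫ 2*log(3*t/2)/(3*t)·t^(s-1) dt

on [0, 1/3): sqrt(6)*sqrt(t)/2
on [1/3, 2/3): exp(-3*t/2)
on [2/3, 1): 2*log(3*t/2)/(3*t)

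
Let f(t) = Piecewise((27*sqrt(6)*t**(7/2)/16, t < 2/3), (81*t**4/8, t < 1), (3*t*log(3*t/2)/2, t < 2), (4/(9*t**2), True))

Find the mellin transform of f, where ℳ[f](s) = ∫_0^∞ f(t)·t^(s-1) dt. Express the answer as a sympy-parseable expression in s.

back out the common scale on t: 27*sqrt(3)*t**(7/2) on [0, 1/3); 162*t**4 on [1/3, 1/2); 3*t*log(3*t) on [1/2, 1); …
strip the common scale on t: t**(7/2) on [0, 1); 2*t**4 on [1, 3/2); t*log(t) on [3/2, 3); …
remove the shared t-power first: t**(3/2) on [0, 1); 2*t**2 on [1, 3/2); log(t)/t on [3/2, 3); …
slice at 2/3, 1, 2, transform all 4 pieces, and sum them
∫ 27*sqrt(6)*t**(7/2)/16·t^(s-1) over [0, 2/3)
segment [2/3, 1) carries 81*t**4/8; integrate it
on [1, 2): add ∫ 3*t*log(3*t/2)/2·t^(s-1) dt
piece [2, ∞): integrate 4/(9*t**2) against the kernel

2**s*2**(-s - 2)*(324*2**(s + 2)*(s - 2)*(s + 4)*(-2*s + (s + 2)**2 - 3) - 324*2**(s + 2)*(s - 2)*(2*s + 7)*(-2*s + (s + 2)**2 - 3) - 108*3**(s + 2)*(s - 2)*(s + 2)*(s + 4)*(2*s + 7)*log(3) + 108*3**(s + 2)*(s - 2)*(s + 2)*(s + 4)*(2*s + 7)*log(2) - 108*3**(s + 2)*(s - 2)*(s + 4)*(2*s + 7)*log(2) + 108*3**(s + 2)*(s - 2)*(s + 4)*(2*s + 7) + 108*3**(s + 2)*(s - 2)*(s + 4)*(2*s + 7)*log(3) + 729*3**(s + 2)*(s - 2)*(2*s + 7)*(-2*s + (s + 2)**2 - 3) + 54*6**(s + 2)*(s - 2)*(s + 2)*(s + 4)*(2*s + 7)*log(3) - 54*6**(s + 2)*(s - 2)*(s + 4)*(2*s + 7)*log(3) - 54*6**(s + 2)*(s - 2)*(s + 4)*(2*s + 7) - 2*6**(s + 2)*(s + 4)*(2*s + 7)*(-2*s + (s + 2)**2 - 3))/(162*3**s*(s - 2)*(s + 4)*(2*s + 7)*(-2*s + (s + 2)**2 - 3))
  -7/2 < Re(s) < 2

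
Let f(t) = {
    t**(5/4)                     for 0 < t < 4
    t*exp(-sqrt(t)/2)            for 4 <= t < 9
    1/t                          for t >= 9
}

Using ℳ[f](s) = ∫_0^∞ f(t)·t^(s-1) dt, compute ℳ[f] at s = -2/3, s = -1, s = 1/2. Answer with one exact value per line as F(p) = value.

reversing the shared t-power: t**(1/4) on [0, 4); exp(-sqrt(t)/2) on [4, 9); t**(-2) on [9, ∞)
the power substitution comes off first: sqrt(t) on [0, 2); exp(-t/2) on [2, 3); t**(-4) on [3, ∞)
summing 3 kernel integrals split by 4, 9 yields ℳ[f](s)
∫ t**(5/4)·t^(s-1) over [0, 4)
between 4 and 9 the integrand is t*exp(-sqrt(t)/2)·t^(s-1)
[9, ∞) adds the kernel integral of 1/t

F(-2/3) = -2*2**(2/3)*uppergamma(2/3, 3/2) + 3**(2/3)/135 + 2*2**(2/3)*uppergamma(2/3, 1) + 24*2**(1/6)/7
F(-1) = 2*Ei(-3/2) + 1/162 - 2*Ei(-1) + 4*sqrt(2)
F(1/2) = -116*exp(-3/2) + 2/3 + 32*sqrt(2)/7 + 80*exp(-1)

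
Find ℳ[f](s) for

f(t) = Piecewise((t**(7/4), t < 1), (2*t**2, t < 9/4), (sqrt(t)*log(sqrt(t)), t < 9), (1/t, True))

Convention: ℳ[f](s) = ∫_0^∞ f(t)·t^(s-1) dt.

2**(-2*s - 2)*(324*2**(2*s + 2)*(2*s - 2)*(2*s + 4)*(-4*s + 4*(s + 1)**2 - 3) - 324*2**(2*s + 2)*(2*s - 2)*(4*s + 7)*(-4*s + 4*(s + 1)**2 - 3) - 216*3**(2*s + 2)*(s + 1)*(2*s - 2)*(2*s + 4)*(4*s + 7)*log(3) + 216*3**(2*s + 2)*(s + 1)*(2*s - 2)*(2*s + 4)*(4*s + 7)*log(2) - 108*3**(2*s + 2)*(2*s - 2)*(2*s + 4)*(4*s + 7)*log(2) + 108*3**(2*s + 2)*(2*s - 2)*(2*s + 4)*(4*s + 7) + 108*3**(2*s + 2)*(2*s - 2)*(2*s + 4)*(4*s + 7)*log(3) + 729*3**(2*s + 2)*(2*s - 2)*(4*s + 7)*(-4*s + 4*(s + 1)**2 - 3) + 108*6**(2*s + 2)*(s + 1)*(2*s - 2)*(2*s + 4)*(4*s + 7)*log(3) - 54*6**(2*s + 2)*(2*s - 2)*(2*s + 4)*(4*s + 7)*log(3) - 54*6**(2*s + 2)*(2*s - 2)*(2*s + 4)*(4*s + 7) - 2*6**(2*s + 2)*(2*s + 4)*(4*s + 7)*(-4*s + 4*(s + 1)**2 - 3))/(81*(2*s - 2)*(2*s + 4)*(4*s + 7)*(-4*s + 4*(s + 1)**2 - 3))
  -7/4 < Re(s) < 1

reversing the shared t-power: t**(3/4) on [0, 1); 2*t on [1, 9/4); log(sqrt(t))/sqrt(t) on [9/4, 9); …
reversing the power substitution: t**(3/2) on [0, 1); 2*t**2 on [1, 3/2); log(t)/t on [3/2, 3); …
breakpoints 1, 9/4, 9: one integral from each of the 4 segments
[0, 1) adds the kernel integral of t**(7/4)
segment [1, 9/4) carries 2*t**2; integrate it
∫ over [9/4, 9) of sqrt(t)*log(sqrt(t))·t^(s-1) joins the sum
[9, ∞) adds the kernel integral of 1/t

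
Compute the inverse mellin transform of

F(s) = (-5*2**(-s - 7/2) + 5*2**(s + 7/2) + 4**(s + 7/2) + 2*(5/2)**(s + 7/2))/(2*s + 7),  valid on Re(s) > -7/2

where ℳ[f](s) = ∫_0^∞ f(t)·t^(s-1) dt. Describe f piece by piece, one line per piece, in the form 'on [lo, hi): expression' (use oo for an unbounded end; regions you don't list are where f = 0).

slice at 1/2, 2, 5/2, transform all 4 pieces, and sum them
piece [0, 1/2): integrate 3*t**(7/2)/2 against the kernel
[1/2, 2) adds the kernel integral of 4*t**(7/2)
segment [2, 5/2) carries 3*t**(7/2)/2; integrate it
segment [5/2, 4) carries t**(7/2)/2; integrate it

on [0, 1/2): 3*t**(7/2)/2
on [1/2, 2): 4*t**(7/2)
on [2, 5/2): 3*t**(7/2)/2
on [5/2, 4): t**(7/2)/2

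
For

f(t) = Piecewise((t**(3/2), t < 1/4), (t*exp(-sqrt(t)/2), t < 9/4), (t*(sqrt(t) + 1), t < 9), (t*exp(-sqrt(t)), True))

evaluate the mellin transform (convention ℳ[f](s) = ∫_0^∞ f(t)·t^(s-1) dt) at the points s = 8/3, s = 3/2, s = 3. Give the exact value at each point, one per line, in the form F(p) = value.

F(8/3) = 2**(2/3)*(-9011200*2**(2/3)*uppergamma(22/3, 3/4) - 380538*3**(1/3) + 33 + 70400*2**(1/3)*uppergamma(22/3, 3) + 76422528*6**(1/3) + 9011200*2**(2/3)*uppergamma(22/3, 1/4))/70400
F(3/2) = -12993*exp(-3/4)/4 + 786*exp(-3) + 80009/240 + 7889*exp(-1/4)/4
F(3) = -174811815*exp(-3/4)/32 + 55289551/9216 + 200052*exp(-3) + 106028861*exp(-1/4)/32

remove the shared t-power first: 1/sqrt(t) on [0, 1/4); exp(-sqrt(t)/2)/t on [1/4, 9/4); (sqrt(t) + 1)/t on [9/4, 9); …
remove the shared t-power first: sqrt(t) on [0, 1/4); exp(-sqrt(t)/2) on [1/4, 9/4); sqrt(t) + 1 on [9/4, 9); …
invert the power substitution to get t on [0, 1/2); exp(-t/2) on [1/2, 3/2); t + 1 on [3/2, 3); …
f breaks at 1/4, 9/4, 9 into 4 integrals to sum
segment [0, 1/4) carries t**(3/2); integrate it
∫ t*exp(-sqrt(t)/2)·t^(s-1) over [1/4, 9/4)
the [9/4, 9) slice contributes ∫ t*(sqrt(t) + 1)·t^(s-1) dt
∫ over [9, ∞) of t*exp(-sqrt(t))·t^(s-1) joins the sum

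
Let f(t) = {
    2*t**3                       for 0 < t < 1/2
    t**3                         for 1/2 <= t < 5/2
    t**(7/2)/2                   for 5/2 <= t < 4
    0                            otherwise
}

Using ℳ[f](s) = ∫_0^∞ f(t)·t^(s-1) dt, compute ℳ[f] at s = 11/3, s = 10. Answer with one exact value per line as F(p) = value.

linearity at 1/2, 5/2 turns ℳ[f](s) into 3 summed integrals
for t in [0, 1/2): the term is ∫ 2*t**3·t^(s-1)
the [1/2, 5/2) slice contributes ∫ t**3·t^(s-1) dt
between 5/2 and 4 the integrand is t**(7/2)/2·t^(s-1)

F(11/3) = -234375*2**(5/6)*5**(1/6)/11008 + 9375*2**(1/3)*5**(2/3)/512 + 125829249*2**(1/3)/110080
F(10) = 7163305072745/1437696 - 1220703125*sqrt(10)/442368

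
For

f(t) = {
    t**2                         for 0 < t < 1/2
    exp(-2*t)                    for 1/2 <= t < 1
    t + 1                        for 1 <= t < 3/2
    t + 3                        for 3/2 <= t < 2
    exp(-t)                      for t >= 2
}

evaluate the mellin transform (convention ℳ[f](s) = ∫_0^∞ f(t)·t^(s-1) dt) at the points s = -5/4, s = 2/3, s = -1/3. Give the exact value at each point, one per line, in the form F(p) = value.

F(-5/4) = 2**(1/4)*(-234*sqrt(2) - 180*uppergamma(-5/4, 2) + 45*2**(3/4)*uppergamma(-5/4, 2) + 180*uppergamma(-5/4, 1) + 60 + 32*3**(3/4) + 216*2**(3/4))/90
F(2/3) = 2**(1/3)*(-480*3**(2/3) - 336*2**(2/3) - 160*uppergamma(2/3, 2) + 15 + 160*2**(2/3)*uppergamma(2/3, 2) + 160*uppergamma(2/3, 1) + 1824*2**(1/3))/320
F(-1/3) = 2**(1/3)*(-3*2**(1/3) - uppergamma(-1/3, 2) + 2**(2/3)*uppergamma(-1/3, 2)/2 + 3/20 + uppergamma(-1/3, 1) + 3*2**(2/3)/4 + 2*3**(2/3))

treat the 5 regions marked off by 1/2, 1, 3/2, 2 separately and sum
∫ t**2·t^(s-1) over [0, 1/2)
for t in [1/2, 1): the term is ∫ exp(-2*t)·t^(s-1)
for t in [1, 3/2): the term is ∫ (t + 1)·t^(s-1)
on [3/2, 2): add ∫ (t + 3)·t^(s-1) dt
on [2, ∞) integrate f = exp(-t) against the kernel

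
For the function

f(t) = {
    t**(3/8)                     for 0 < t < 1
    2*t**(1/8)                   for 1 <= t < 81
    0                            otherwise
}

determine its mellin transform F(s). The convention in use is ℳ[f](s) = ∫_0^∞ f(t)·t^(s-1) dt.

8*(2*3**(4*s + 1/2)*(8*s + 3) - 8*s - 5)/((8*s + 1)*(8*s + 3))
  Re(s) > -3/8

reversing the power substitution: t**(3/4) on [0, 1); 2*t**(1/4) on [1, 9)
the power substitution comes off first: t**(3/2) on [0, 1); 2*sqrt(t) on [1, 3)
treat the 2 regions marked off by 1 separately and sum
segment [0, 1) carries t**(3/8); integrate it
for t in [1, 81): the term is ∫ 2*t**(1/8)·t^(s-1)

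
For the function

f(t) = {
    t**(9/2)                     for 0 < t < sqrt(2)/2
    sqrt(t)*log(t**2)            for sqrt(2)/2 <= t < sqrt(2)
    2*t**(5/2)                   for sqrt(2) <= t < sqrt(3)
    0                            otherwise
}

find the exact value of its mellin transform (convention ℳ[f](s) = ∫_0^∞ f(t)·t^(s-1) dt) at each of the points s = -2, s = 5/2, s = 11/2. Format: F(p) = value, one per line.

peel off the shared t-power: t**4 on [0, sqrt(2)/2); log(t**2) on [sqrt(2)/2, sqrt(2)); 2*t**2 on [sqrt(2), sqrt(3))
the power substitution comes off first: t**2 on [0, 1/2); log(t) on [1/2, 2); 2*t on [2, 3)
split f at sqrt(2)/2, sqrt(2): ℳ[f](s) collects 3 kernel integrals
∫ over [0, sqrt(2)/2) of t**(9/2)·t^(s-1) joins the sum
∫ over [sqrt(2)/2, sqrt(2)) of sqrt(t)*log(t**2)·t^(s-1) joins the sum
∫ 2*t**(5/2)·t^(s-1) over [sqrt(2), sqrt(3))

F(-2) = 2**(3/4)*(-200*sqrt(2) - log(2**(15*sqrt(2) + 60)) + 89 + 180*6**(1/4))/90
F(5/2) = sqrt(2)*(-9979 + 3780*log(2) + 9072*sqrt(6))/5040
F(11/2) = 65*log(2)/48 + 5061/320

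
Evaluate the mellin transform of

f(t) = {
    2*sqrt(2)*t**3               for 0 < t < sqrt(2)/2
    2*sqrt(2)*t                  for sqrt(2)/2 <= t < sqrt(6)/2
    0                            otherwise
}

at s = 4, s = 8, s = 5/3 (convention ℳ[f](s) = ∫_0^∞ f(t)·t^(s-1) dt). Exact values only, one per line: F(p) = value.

invert the power substitution to get 2*sqrt(2)*t**(3/2) on [0, 1/2); 2*sqrt(2)*sqrt(t) on [1/2, 3/2)
strip the common scale on t: t**(3/2) on [0, 1); 2*sqrt(t) on [1, 3)
treat the 2 regions marked off by sqrt(2)/2 separately and sum
on [0, sqrt(2)/2): add ∫ 2*sqrt(2)*t**3·t^(s-1) dt
segment sqrt(2)/2 to sqrt(6)/2 holds 2*sqrt(2)*t; add its integral

F(4) = -9/140 + 9*sqrt(3)/10
F(8) = -13/1584 + 9*sqrt(3)/8
F(5/3) = 3*2**(1/6)*(-5 + 21*3**(1/3))/56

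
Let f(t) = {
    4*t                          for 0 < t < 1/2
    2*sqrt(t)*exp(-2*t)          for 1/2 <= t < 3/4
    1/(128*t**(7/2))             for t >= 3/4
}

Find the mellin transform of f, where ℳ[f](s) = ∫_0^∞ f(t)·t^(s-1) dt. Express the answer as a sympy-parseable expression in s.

(2*2**s*(2*s - 7) + 2**(s + 1/2)*(s + 1)*(2*s - 7)*uppergamma(s + 1/2, 1) - 2**(s + 1/2)*(s + 1)*(2*s - 7)*uppergamma(s + 1/2, 3/2) - 2*3**(s + 1/2)*(s + 1)/81)/(4**s*(s + 1)*(2*s - 7))
  -1 < Re(s) < 7/2

peel off the common scale on t: 2*t on [0, 1); sqrt(2)*sqrt(t)*exp(-t) on [1, 3/2); sqrt(2)/(16*t**(7/2)) on [3/2, ∞)
back out the common scale on t: t on [0, 2); sqrt(t)*exp(-t/2) on [2, 3); t**(-7/2) on [3, ∞)
reversing the shared t-power: sqrt(t) on [0, 2); exp(-t/2) on [2, 3); t**(-4) on [3, ∞)
split f at 1/2, 3/4: ℳ[f](s) collects 3 kernel integrals
∫ 4*t·t^(s-1) over [0, 1/2)
∫ over [1/2, 3/4) of 2*sqrt(t)*exp(-2*t)·t^(s-1) joins the sum
over [3/4, ∞), the kernel integral of 1/(128*t**(7/2)) enters the sum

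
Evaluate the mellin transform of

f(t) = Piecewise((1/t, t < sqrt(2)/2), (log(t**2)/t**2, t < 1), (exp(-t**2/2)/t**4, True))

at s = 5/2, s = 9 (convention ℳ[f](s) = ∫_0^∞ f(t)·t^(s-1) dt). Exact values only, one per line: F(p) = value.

remove the power substitution first: 1/sqrt(t) on [0, 1/2); log(t)/t on [1/2, 1); exp(-t/2)/t**2 on [1, ∞)
strip the shared t-power: sqrt(t) on [0, 1/2); log(t) on [1/2, 1); exp(-t/2)/t on [1, ∞)
undo the shared t-power: t**(3/2) on [0, 1/2); t*log(t) on [1/2, 1); exp(-t/2) on [1, ∞)
cuts at sqrt(2)/2, 1: linearity sums the 3 kernel integrals
between 0 and sqrt(2)/2 the integrand is 1/t·t^(s-1)
∫ over [sqrt(2)/2, 1) of log(t**2)/t**2·t^(s-1) joins the sum
between 1 and ∞ the integrand is exp(-t**2/2)/t**4·t^(s-1)

F(5/2) = -8 + 2**(1/4)*uppergamma(-3/4, 1/2)/4 + 2**(1/4)/3 + 2**(3/4)*log(2) + 4*2**(3/4)
F(9) = -207/6272 + sqrt(2)/392 + sqrt(2)*log(2)/112 + 3*sqrt(2)*sqrt(pi)*erfc(sqrt(2)/2)/2 + 4*exp(-1/2)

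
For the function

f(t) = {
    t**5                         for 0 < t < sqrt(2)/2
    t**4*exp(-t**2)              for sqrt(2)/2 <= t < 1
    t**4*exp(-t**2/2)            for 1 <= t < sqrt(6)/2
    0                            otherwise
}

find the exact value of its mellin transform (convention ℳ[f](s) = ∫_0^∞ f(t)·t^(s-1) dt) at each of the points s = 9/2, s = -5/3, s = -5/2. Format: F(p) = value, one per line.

F(9/2) = -8*2**(1/4)*uppergamma(17/4, 3/4) - uppergamma(17/4, 1)/2 + 2**(1/4)/304 + uppergamma(17/4, 1/2)/2 + 8*2**(1/4)*uppergamma(17/4, 1/2)
F(-5/3) = -2**(1/6)*uppergamma(7/6, 3/4) - uppergamma(7/6, 1)/2 + 3*2**(1/3)/40 + uppergamma(7/6, 1/2)/2 + 2**(1/6)*uppergamma(7/6, 1/2)
F(-5/2) = -2**(3/4)*uppergamma(3/4, 3/4)/2 - uppergamma(3/4, 1)/2 + 2**(3/4)/10 + uppergamma(3/4, 1/2)/2 + 2**(3/4)*uppergamma(3/4, 1/2)/2

back out the shared t-power: t**3 on [0, sqrt(2)/2); t**2*exp(-t**2) on [sqrt(2)/2, 1); t**2*exp(-t**2/2) on [1, sqrt(6)/2)
the power substitution comes off first: t**(3/2) on [0, 1/2); t*exp(-t) on [1/2, 1); t*exp(-t/2) on [1, 3/2)
strip the shared t-power: sqrt(t) on [0, 1/2); exp(-t) on [1/2, 1); exp(-t/2) on [1, 3/2)
slice at sqrt(2)/2, 1, transform all 3 pieces, and sum them
∫ t**5·t^(s-1) over [0, sqrt(2)/2)
[sqrt(2)/2, 1) adds the kernel integral of t**4*exp(-t**2)
segment 1 to sqrt(6)/2 holds t**4*exp(-t**2/2); add its integral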